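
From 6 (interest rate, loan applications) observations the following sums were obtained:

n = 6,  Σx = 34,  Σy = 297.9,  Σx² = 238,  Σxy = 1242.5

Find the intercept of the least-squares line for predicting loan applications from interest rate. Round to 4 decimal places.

105.3500

Sxx = Σx² − (Σx)²/n = 238 − 192.666667 = 45.333333
Sxy = Σxy − (Σx)(Σy)/n = 1242.5 − 1688.1 = -445.6
b = Sxy/Sxx = -445.6/45.333333 = -9.829412
a = ȳ − b·x̄ = 49.65 − (-9.829412)·5.666667 = 105.35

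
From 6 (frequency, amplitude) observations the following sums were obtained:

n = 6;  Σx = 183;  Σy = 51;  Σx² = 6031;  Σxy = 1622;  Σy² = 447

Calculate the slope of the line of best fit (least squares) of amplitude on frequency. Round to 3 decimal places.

0.148

Sxx = Σx² − (Σx)²/n = 6031 − 5581.5 = 449.5
Sxy = Σxy − (Σx)(Σy)/n = 1622 − 1555.5 = 66.5
b = Sxy/Sxx = 66.5/449.5 = 0.147942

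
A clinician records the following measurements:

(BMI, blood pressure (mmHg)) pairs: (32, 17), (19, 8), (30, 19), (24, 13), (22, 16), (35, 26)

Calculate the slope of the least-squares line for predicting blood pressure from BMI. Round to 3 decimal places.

0.852

n = 6, Σx = 162, Σy = 99, Σxy = 2840, Σx² = 4570
Sxx = Σx² − (Σx)²/n = 4570 − 4374 = 196
Sxy = Σxy − (Σx)(Σy)/n = 2840 − 2673 = 167
b = Sxy/Sxx = 167/196 = 0.852041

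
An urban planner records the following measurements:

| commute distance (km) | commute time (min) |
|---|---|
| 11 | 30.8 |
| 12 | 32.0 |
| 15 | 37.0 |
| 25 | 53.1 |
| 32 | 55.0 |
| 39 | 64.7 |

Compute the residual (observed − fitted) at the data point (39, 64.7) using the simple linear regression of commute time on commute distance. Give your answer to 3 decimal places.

-0.727

n = 6, Σx = 134, Σy = 272.6, Σxy = 6888.6, Σx² = 3660
Sxx = Σx² − (Σx)²/n = 3660 − 2992.666667 = 667.333333
Sxy = Σxy − (Σx)(Σy)/n = 6888.6 − 6088.066667 = 800.533333
b = Sxy/Sxx = 800.533333/667.333333 = 1.199600
a = ȳ − b·x̄ = 45.433333 − 1.199600·22.333333 = 18.642258
ŷ(39) = 18.642258 + 1.199600·39 = 65.426673
residual = y − ŷ = 64.7 − 65.426673 = -0.726673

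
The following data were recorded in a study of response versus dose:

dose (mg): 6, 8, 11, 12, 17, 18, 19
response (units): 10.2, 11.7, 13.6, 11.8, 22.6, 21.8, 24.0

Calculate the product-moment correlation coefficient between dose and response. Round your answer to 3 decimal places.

0.953

n = 7, Σx = 91, Σy = 115.7, Σxy = 1678.6, Σx² = 1339, Σy² = 2127.13
Sxx = Σx² − (Σx)²/n = 1339 − 1183 = 156
Sxy = Σxy − (Σx)(Σy)/n = 1678.6 − 1504.1 = 174.5
Syy = Σy² − (Σy)²/n = 2127.13 − 1912.355714 = 214.774286
r = Sxy/√(Sxx·Syy) = 174.5/√(33504.788571) = 174.5/183.043133 = 0.953327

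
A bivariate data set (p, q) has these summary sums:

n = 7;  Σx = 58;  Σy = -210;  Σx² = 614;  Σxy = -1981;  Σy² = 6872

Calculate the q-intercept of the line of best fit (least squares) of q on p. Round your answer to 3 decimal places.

-15.034

Sxx = Σx² − (Σx)²/n = 614 − 480.571429 = 133.428571
Sxy = Σxy − (Σx)(Σy)/n = -1981 − (-1740) = -241
b = Sxy/Sxx = -241/133.428571 = -1.806210
a = ȳ − b·x̄ = -30 − (-1.806210)·8.285714 = -15.034261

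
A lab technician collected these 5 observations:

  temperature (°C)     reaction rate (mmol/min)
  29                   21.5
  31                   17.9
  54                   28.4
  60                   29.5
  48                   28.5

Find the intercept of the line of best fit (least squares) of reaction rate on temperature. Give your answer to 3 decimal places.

9.814

n = 5, Σx = 222, Σy = 125.8, Σxy = 5850, Σx² = 10622
Sxx = Σx² − (Σx)²/n = 10622 − 9856.8 = 765.2
Sxy = Σxy − (Σx)(Σy)/n = 5850 − 5585.52 = 264.48
b = Sxy/Sxx = 264.48/765.2 = 0.345635
a = ȳ − b·x̄ = 25.16 − 0.345635·44.4 = 9.813800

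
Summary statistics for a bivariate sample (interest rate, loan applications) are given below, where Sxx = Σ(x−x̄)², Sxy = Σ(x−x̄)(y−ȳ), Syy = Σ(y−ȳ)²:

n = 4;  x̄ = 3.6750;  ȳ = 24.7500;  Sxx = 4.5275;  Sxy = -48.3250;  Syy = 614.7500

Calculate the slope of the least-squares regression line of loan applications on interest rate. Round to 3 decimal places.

-10.674

b = Sxy/Sxx = -48.325/4.5275 = -10.673661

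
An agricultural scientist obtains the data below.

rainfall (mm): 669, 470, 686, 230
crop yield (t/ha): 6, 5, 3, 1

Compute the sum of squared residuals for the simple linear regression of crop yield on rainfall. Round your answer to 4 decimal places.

n = 4, Σx = 2055, Σy = 15, Σxy = 8652, Σx² = 1191957, Σy² = 71
Sxx = Σx² − (Σx)²/n = 1191957 − 1055756.25 = 136200.75
Sxy = Σxy − (Σx)(Σy)/n = 8652 − 7706.25 = 945.75
Syy = Σy² − (Σy)²/n = 71 − 56.25 = 14.75
b = Sxy/Sxx = 945.75/136200.75 = 0.006944
SSE = Syy − b·Sxy = 14.75 − 0.006944·945.75 = 8.182906

8.1829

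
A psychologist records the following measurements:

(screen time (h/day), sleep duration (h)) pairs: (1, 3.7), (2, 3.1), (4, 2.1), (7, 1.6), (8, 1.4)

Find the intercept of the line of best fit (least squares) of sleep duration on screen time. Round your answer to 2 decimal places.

3.76

n = 5, Σx = 22, Σy = 11.9, Σxy = 40.7, Σx² = 134
Sxx = Σx² − (Σx)²/n = 134 − 96.8 = 37.2
Sxy = Σxy − (Σx)(Σy)/n = 40.7 − 52.36 = -11.66
b = Sxy/Sxx = -11.66/37.2 = -0.313441
a = ȳ − b·x̄ = 2.38 − (-0.313441)·4.4 = 3.759140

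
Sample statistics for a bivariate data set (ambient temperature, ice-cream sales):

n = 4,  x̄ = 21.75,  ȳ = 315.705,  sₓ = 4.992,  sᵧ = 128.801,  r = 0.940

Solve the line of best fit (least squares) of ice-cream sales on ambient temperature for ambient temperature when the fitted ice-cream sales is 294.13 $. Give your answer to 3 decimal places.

b = r · sᵧ/sₓ = 0.94 · 128.801/4.992 = 24.253393
a = ȳ − b·x̄ = 315.705 − 24.253393·21.75 = -211.806307
Set a + b·x = 294.13: x = (294.13 − (-211.806307)) / 24.253393 = 20.860434

20.860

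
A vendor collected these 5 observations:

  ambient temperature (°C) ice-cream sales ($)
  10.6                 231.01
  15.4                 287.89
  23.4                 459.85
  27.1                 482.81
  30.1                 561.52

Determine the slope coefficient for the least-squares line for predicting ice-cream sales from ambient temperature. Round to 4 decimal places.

n = 5, Σx = 106.6, Σy = 2023.08, Σxy = 47628.605, Σx² = 2537.5
Sxx = Σx² − (Σx)²/n = 2537.5 − 2272.712 = 264.788
Sxy = Σxy − (Σx)(Σy)/n = 47628.605 − 43132.0656 = 4496.5394
b = Sxy/Sxx = 4496.5394/264.788 = 16.981659

16.9817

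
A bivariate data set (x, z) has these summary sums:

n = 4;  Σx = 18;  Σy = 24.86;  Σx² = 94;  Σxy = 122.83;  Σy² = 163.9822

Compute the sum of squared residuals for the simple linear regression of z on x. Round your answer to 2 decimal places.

Sxx = Σx² − (Σx)²/n = 94 − 81 = 13
Sxy = Σxy − (Σx)(Σy)/n = 122.83 − 111.87 = 10.96
Syy = Σy² − (Σy)²/n = 163.9822 − 154.5049 = 9.4773
b = Sxy/Sxx = 10.96/13 = 0.843077
SSE = Syy − b·Sxy = 9.4773 − 0.843077·10.96 = 0.237177

0.24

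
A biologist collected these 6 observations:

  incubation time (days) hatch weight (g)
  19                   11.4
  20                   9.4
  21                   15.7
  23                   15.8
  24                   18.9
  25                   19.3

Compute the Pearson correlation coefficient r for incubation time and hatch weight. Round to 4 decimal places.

n = 6, Σx = 132, Σy = 90.5, Σxy = 2033.8, Σx² = 2932, Σy² = 1444.15
Sxx = Σx² − (Σx)²/n = 2932 − 2904 = 28
Sxy = Σxy − (Σx)(Σy)/n = 2033.8 − 1991 = 42.8
Syy = Σy² − (Σy)²/n = 1444.15 − 1365.041667 = 79.108333
r = Sxy/√(Sxx·Syy) = 42.8/√(2215.033333) = 42.8/47.064141 = 0.909397

0.9094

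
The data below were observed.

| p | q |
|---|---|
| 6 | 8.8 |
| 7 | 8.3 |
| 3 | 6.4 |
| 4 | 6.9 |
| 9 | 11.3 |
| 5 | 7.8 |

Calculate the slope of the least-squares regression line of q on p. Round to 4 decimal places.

0.7671

n = 6, Σx = 34, Σy = 49.5, Σxy = 298.4, Σx² = 216
Sxx = Σx² − (Σx)²/n = 216 − 192.666667 = 23.333333
Sxy = Σxy − (Σx)(Σy)/n = 298.4 − 280.5 = 17.9
b = Sxy/Sxx = 17.9/23.333333 = 0.767143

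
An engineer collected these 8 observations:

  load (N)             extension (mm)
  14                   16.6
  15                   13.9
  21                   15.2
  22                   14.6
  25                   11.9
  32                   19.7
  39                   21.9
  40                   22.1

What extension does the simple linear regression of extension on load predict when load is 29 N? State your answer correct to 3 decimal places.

n = 8, Σx = 208, Σy = 135.9, Σxy = 3747.3, Σx² = 6116
Sxx = Σx² − (Σx)²/n = 6116 − 5408 = 708
Sxy = Σxy − (Σx)(Σy)/n = 3747.3 − 3533.4 = 213.9
b = Sxy/Sxx = 213.9/708 = 0.302119
a = ȳ − b·x̄ = 16.9875 − 0.302119·26 = 9.132415
ŷ(29) = a + b·29 = 9.132415 + 0.302119·29 = 17.893856

17.894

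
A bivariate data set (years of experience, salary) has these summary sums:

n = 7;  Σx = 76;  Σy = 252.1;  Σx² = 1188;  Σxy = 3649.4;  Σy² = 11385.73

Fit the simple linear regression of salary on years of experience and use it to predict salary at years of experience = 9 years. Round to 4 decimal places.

Sxx = Σx² − (Σx)²/n = 1188 − 825.142857 = 362.857143
Sxy = Σxy − (Σx)(Σy)/n = 3649.4 − 2737.085714 = 912.314286
b = Sxy/Sxx = 912.314286/362.857143 = 2.514252
a = ȳ − b·x̄ = 36.014286 − 2.514252·10.857143 = 8.716693
ŷ(9) = a + b·9 = 8.716693 + 2.514252·9 = 31.344961

31.3450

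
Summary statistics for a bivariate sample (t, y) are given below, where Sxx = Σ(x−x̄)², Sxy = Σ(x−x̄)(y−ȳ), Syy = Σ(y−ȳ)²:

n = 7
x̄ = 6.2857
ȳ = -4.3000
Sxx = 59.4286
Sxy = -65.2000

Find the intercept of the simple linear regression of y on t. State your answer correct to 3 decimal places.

2.596

b = Sxy/Sxx = -65.2/59.4286 = -1.097115
a = ȳ − b·x̄ = -4.3 − (-1.097115)·6.2857 = 2.596135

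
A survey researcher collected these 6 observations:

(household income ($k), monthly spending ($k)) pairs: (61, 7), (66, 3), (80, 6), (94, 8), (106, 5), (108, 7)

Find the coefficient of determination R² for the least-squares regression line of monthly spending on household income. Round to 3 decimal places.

n = 6, Σx = 515, Σy = 36, Σxy = 3143, Σx² = 46213, Σy² = 232
Sxx = Σx² − (Σx)²/n = 46213 − 44204.166667 = 2008.833333
Sxy = Σxy − (Σx)(Σy)/n = 3143 − 3090 = 53
Syy = Σy² − (Σy)²/n = 232 − 216 = 16
R² = Sxy²/(Sxx·Syy) = (53)²/(2008.833333·16) = 0.087395

0.087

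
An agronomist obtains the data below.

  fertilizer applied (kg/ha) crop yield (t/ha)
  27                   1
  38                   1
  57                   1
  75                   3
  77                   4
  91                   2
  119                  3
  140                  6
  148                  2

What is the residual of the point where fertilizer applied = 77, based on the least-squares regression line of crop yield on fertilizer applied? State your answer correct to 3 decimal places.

n = 9, Σx = 772, Σy = 23, Σxy = 2330, Σx² = 80922
Sxx = Σx² − (Σx)²/n = 80922 − 66220.444444 = 14701.555556
Sxy = Σxy − (Σx)(Σy)/n = 2330 − 1972.888889 = 357.111111
b = Sxy/Sxx = 357.111111/14701.555556 = 0.024291
a = ȳ − b·x̄ = 2.555556 − 0.024291·85.777778 = 0.471953
ŷ(77) = 0.471953 + 0.024291·77 = 2.342337
residual = y − ŷ = 4 − 2.342337 = 1.657663

1.658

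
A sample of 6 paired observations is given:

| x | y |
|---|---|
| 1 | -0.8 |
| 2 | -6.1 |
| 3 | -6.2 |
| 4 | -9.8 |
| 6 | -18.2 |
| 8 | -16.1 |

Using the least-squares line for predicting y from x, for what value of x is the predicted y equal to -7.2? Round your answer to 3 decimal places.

3.008

n = 6, Σx = 24, Σy = -57.2, Σxy = -308.8, Σx² = 130
Sxx = Σx² − (Σx)²/n = 130 − 96 = 34
Sxy = Σxy − (Σx)(Σy)/n = -308.8 − (-228.8) = -80
b = Sxy/Sxx = -80/34 = -2.352941
a = ȳ − b·x̄ = -9.533333 − (-2.352941)·4 = -0.121569
Set a + b·x = -7.2: x = (-7.2 − (-0.121569)) / (-2.352941) = 3.008333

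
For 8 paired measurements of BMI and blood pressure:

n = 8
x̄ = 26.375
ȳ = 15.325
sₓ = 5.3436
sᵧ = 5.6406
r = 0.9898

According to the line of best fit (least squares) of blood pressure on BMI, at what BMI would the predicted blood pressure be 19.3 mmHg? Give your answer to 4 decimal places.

30.1795

b = r · sᵧ/sₓ = 0.9898 · 5.6406/5.3436 = 1.044814
a = ȳ − b·x̄ = 15.325 − 1.044814·26.375 = -12.231958
Set a + b·x = 19.3: x = (19.3 − (-12.231958)) / 1.044814 = 30.179506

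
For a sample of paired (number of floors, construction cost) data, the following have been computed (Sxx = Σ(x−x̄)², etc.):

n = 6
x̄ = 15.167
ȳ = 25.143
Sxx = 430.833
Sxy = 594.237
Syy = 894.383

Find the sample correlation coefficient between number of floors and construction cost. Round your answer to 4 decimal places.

r = Sxy/√(Sxx·Syy) = 594.237/√(385329.711039) = 594.237/620.749314 = 0.957290

0.9573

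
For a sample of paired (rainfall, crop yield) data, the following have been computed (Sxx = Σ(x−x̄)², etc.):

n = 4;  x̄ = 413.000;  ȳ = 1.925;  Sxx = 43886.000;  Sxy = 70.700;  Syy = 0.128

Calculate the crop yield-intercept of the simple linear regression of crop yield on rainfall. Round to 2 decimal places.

b = Sxy/Sxx = 70.7/43886 = 0.001611
a = ȳ − b·x̄ = 1.925 − 0.001611·413 = 1.259660

1.26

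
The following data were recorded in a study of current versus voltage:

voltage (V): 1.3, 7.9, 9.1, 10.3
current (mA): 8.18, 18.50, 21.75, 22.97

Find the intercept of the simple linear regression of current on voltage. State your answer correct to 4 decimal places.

n = 4, Σx = 28.6, Σy = 71.4, Σxy = 591.3, Σx² = 253
Sxx = Σx² − (Σx)²/n = 253 − 204.49 = 48.51
Sxy = Σxy − (Σx)(Σy)/n = 591.3 − 510.51 = 80.79
b = Sxy/Sxx = 80.79/48.51 = 1.665430
a = ȳ − b·x̄ = 17.85 − 1.665430·7.15 = 5.942177

5.9422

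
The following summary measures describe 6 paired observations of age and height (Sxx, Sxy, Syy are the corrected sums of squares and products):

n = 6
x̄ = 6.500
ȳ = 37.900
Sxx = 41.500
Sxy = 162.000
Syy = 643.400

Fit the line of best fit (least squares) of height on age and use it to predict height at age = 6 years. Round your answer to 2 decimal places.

b = Sxy/Sxx = 162/41.5 = 3.903614
a = ȳ − b·x̄ = 37.9 − 3.903614·6.5 = 12.526506
ŷ(6) = a + b·6 = 12.526506 + 3.903614·6 = 35.948193

35.95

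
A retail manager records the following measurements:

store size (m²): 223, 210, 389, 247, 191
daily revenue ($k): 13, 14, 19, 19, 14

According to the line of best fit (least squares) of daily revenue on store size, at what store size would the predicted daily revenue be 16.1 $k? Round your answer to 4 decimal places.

262.9376

n = 5, Σx = 1260, Σy = 79, Σxy = 20597, Σx² = 342640
Sxx = Σx² − (Σx)²/n = 342640 − 317520 = 25120
Sxy = Σxy − (Σx)(Σy)/n = 20597 − 19908 = 689
b = Sxy/Sxx = 689/25120 = 0.027428
a = ȳ − b·x̄ = 15.8 − 0.027428·252 = 8.888057
Set a + b·x = 16.1: x = (16.1 − 8.888057) / 0.027428 = 262.937591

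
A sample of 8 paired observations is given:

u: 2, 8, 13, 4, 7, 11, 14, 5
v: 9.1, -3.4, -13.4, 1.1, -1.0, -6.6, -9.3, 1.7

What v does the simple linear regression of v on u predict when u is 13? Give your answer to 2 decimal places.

-10.52

n = 8, Σx = 64, Σy = -21.8, Σxy = -380.1, Σx² = 644
Sxx = Σx² − (Σx)²/n = 644 − 512 = 132
Sxy = Σxy − (Σx)(Σy)/n = -380.1 − (-174.4) = -205.7
b = Sxy/Sxx = -205.7/132 = -1.558333
a = ȳ − b·x̄ = -2.725 − (-1.558333)·8 = 9.741667
ŷ(13) = a + b·13 = 9.741667 + (-1.558333)·13 = -10.516667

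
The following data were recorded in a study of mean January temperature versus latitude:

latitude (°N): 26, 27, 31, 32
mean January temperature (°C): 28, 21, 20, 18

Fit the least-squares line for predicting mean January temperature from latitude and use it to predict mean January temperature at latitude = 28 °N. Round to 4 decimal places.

n = 4, Σx = 116, Σy = 87, Σxy = 2491, Σx² = 3390
Sxx = Σx² − (Σx)²/n = 3390 − 3364 = 26
Sxy = Σxy − (Σx)(Σy)/n = 2491 − 2523 = -32
b = Sxy/Sxx = -32/26 = -1.230769
a = ȳ − b·x̄ = 21.75 − (-1.230769)·29 = 57.442308
ŷ(28) = a + b·28 = 57.442308 + (-1.230769)·28 = 22.980769

22.9808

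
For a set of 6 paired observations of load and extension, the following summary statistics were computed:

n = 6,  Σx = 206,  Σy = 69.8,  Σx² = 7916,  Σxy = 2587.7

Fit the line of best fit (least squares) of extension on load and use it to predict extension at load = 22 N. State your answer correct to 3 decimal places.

8.837

Sxx = Σx² − (Σx)²/n = 7916 − 7072.666667 = 843.333333
Sxy = Σxy − (Σx)(Σy)/n = 2587.7 − 2396.466667 = 191.233333
b = Sxy/Sxx = 191.233333/843.333333 = 0.226759
a = ȳ − b·x̄ = 11.633333 − 0.226759·34.333333 = 3.847945
ŷ(22) = a + b·22 = 3.847945 + 0.226759·22 = 8.836640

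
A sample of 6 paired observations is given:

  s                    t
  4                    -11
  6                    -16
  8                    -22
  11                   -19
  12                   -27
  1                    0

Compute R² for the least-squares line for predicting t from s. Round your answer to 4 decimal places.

0.8610

n = 6, Σx = 42, Σy = -95, Σxy = -849, Σx² = 382, Σy² = 1951
Sxx = Σx² − (Σx)²/n = 382 − 294 = 88
Sxy = Σxy − (Σx)(Σy)/n = -849 − (-665) = -184
Syy = Σy² − (Σy)²/n = 1951 − 1504.166667 = 446.833333
R² = Sxy²/(Sxx·Syy) = (-184)²/(88·446.833333) = 0.861008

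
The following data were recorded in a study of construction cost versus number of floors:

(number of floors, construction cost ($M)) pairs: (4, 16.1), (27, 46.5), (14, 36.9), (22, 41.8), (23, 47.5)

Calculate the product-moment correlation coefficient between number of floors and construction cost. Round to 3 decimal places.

n = 5, Σx = 90, Σy = 188.8, Σxy = 3848.6, Σx² = 1954, Σy² = 7786.56
Sxx = Σx² − (Σx)²/n = 1954 − 1620 = 334
Sxy = Σxy − (Σx)(Σy)/n = 3848.6 − 3398.4 = 450.2
Syy = Σy² − (Σy)²/n = 7786.56 − 7129.088 = 657.472
r = Sxy/√(Sxx·Syy) = 450.2/√(219595.648) = 450.2/468.610337 = 0.960713

0.961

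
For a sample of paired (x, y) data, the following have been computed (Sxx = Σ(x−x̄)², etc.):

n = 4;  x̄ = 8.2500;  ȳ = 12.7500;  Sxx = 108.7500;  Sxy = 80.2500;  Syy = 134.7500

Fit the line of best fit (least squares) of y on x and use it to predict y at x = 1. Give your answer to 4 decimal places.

7.4000

b = Sxy/Sxx = 80.25/108.75 = 0.737931
a = ȳ − b·x̄ = 12.75 − 0.737931·8.25 = 6.662069
ŷ(1) = a + b·1 = 6.662069 + 0.737931·1 = 7.4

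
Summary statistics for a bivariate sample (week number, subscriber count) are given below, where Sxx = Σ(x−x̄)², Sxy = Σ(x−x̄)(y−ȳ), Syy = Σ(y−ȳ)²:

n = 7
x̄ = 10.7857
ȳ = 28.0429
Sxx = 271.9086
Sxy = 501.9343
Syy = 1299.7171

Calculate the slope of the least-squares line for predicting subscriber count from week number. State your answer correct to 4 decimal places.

1.8460

b = Sxy/Sxx = 501.9343/271.9086 = 1.845967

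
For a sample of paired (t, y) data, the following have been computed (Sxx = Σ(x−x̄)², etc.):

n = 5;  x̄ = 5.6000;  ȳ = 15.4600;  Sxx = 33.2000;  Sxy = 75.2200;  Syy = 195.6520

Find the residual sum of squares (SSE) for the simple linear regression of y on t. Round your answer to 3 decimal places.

25.229

b = Sxy/Sxx = 75.22/33.2 = 2.265663
SSE = Syy − b·Sxy = 195.652 − 2.265663·75.22 = 25.228855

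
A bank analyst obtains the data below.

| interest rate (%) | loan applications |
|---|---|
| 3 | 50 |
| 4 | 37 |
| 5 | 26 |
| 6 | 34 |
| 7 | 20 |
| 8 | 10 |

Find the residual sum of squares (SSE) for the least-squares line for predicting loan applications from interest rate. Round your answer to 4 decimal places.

n = 6, Σx = 33, Σy = 177, Σxy = 852, Σx² = 199, Σy² = 6201
Sxx = Σx² − (Σx)²/n = 199 − 181.5 = 17.5
Sxy = Σxy − (Σx)(Σy)/n = 852 − 973.5 = -121.5
Syy = Σy² − (Σy)²/n = 6201 − 5221.5 = 979.5
b = Sxy/Sxx = -121.5/17.5 = -6.942857
SSE = Syy − b·Sxy = 979.5 − (-6.942857)·(-121.5) = 135.942857

135.9429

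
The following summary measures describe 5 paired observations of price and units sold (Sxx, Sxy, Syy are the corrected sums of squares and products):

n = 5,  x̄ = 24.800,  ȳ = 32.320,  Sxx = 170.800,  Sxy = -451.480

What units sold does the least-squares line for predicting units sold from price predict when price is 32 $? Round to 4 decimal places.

b = Sxy/Sxx = -451.48/170.8 = -2.643326
a = ȳ − b·x̄ = 32.32 − (-2.643326)·24.8 = 97.874473
ŷ(32) = a + b·32 = 97.874473 + (-2.643326)·32 = 13.288056

13.2881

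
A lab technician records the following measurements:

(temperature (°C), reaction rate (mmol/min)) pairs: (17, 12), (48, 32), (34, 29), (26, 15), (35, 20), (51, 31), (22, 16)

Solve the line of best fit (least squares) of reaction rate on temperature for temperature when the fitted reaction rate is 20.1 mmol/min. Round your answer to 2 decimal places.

29.89

n = 7, Σx = 233, Σy = 155, Σxy = 5749, Σx² = 8735
Sxx = Σx² − (Σx)²/n = 8735 − 7755.571429 = 979.428571
Sxy = Σxy − (Σx)(Σy)/n = 5749 − 5159.285714 = 589.714286
b = Sxy/Sxx = 589.714286/979.428571 = 0.602100
a = ȳ − b·x̄ = 22.142857 − 0.602100·33.285714 = 2.101517
Set a + b·x = 20.1: x = (20.1 − 2.101517) / 0.602100 = 29.892829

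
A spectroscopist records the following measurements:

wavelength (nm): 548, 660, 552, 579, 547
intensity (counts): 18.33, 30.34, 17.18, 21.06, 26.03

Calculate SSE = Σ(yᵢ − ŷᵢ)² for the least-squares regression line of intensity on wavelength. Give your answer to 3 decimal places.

53.256

n = 5, Σx = 2886, Σy = 112.94, Σxy = 65984.75, Σx² = 1675058, Σy² = 2672.7414
Sxx = Σx² − (Σx)²/n = 1675058 − 1665799.2 = 9258.8
Sxy = Σxy − (Σx)(Σy)/n = 65984.75 − 65188.968 = 795.782
Syy = Σy² − (Σy)²/n = 2672.7414 − 2551.08872 = 121.65268
b = Sxy/Sxx = 795.782/9258.8 = 0.085949
SSE = Syy − b·Sxy = 121.65268 − 0.085949·795.782 = 53.256236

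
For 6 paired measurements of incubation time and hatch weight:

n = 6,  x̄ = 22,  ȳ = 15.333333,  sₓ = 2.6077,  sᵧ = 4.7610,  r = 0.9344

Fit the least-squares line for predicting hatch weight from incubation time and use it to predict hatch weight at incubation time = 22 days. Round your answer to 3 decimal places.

b = r · sᵧ/sₓ = 0.9344 · 4.761/2.6077 = 1.705978
a = ȳ − b·x̄ = 15.333333 − 1.705978·22 = -22.198179
ŷ(22) = a + b·22 = -22.198179 + 1.705978·22 = 15.333333

15.333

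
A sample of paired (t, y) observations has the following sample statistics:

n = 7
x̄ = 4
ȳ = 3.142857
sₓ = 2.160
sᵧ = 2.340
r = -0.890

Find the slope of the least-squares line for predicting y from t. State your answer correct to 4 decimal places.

-0.9642

b = r · sᵧ/sₓ = -0.89 · 2.34/2.16 = -0.964167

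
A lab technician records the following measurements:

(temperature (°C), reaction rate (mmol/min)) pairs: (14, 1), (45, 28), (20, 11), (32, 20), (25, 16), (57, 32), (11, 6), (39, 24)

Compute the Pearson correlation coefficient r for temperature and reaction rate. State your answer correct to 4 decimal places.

n = 8, Σx = 243, Σy = 138, Σxy = 5360, Σx² = 9161, Σy² = 3198
Sxx = Σx² − (Σx)²/n = 9161 − 7381.125 = 1779.875
Sxy = Σxy − (Σx)(Σy)/n = 5360 − 4191.75 = 1168.25
Syy = Σy² − (Σy)²/n = 3198 − 2380.5 = 817.5
r = Sxy/√(Sxx·Syy) = 1168.25/√(1455047.8125) = 1168.25/1206.253627 = 0.968494

0.9685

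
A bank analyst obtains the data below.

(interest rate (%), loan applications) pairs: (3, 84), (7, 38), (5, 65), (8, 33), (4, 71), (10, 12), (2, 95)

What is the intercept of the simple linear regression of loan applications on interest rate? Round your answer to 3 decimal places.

n = 7, Σx = 39, Σy = 398, Σxy = 1701, Σx² = 267
Sxx = Σx² − (Σx)²/n = 267 − 217.285714 = 49.714286
Sxy = Σxy − (Σx)(Σy)/n = 1701 − 2217.428571 = -516.428571
b = Sxy/Sxx = -516.428571/49.714286 = -10.387931
a = ȳ − b·x̄ = 56.857143 − (-10.387931)·5.571429 = 114.732759

114.733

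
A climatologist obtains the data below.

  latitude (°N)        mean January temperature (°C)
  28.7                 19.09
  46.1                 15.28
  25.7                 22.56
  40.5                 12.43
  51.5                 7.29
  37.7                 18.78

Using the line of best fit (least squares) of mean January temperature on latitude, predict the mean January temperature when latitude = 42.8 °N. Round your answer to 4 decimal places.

13.7172

n = 6, Σx = 230.2, Σy = 95.43, Σxy = 3418.939, Σx² = 9323.18
Sxx = Σx² − (Σx)²/n = 9323.18 − 8832.006667 = 491.173333
Sxy = Σxy − (Σx)(Σy)/n = 3418.939 − 3661.331 = -242.392
b = Sxy/Sxx = -242.392/491.173333 = -0.493496
a = ȳ − b·x̄ = 15.905 − (-0.493496)·38.366667 = 34.838791
ŷ(42.8) = a + b·42.8 = 34.838791 + (-0.493496)·42.8 = 13.717168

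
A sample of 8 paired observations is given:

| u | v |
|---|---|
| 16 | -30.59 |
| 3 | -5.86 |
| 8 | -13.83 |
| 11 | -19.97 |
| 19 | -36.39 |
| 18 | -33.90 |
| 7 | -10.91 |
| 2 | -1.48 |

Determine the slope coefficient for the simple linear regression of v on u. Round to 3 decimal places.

n = 8, Σx = 84, Σy = -152.93, Σxy = -2218.27, Σx² = 1188
Sxx = Σx² − (Σx)²/n = 1188 − 882 = 306
Sxy = Σxy − (Σx)(Σy)/n = -2218.27 − (-1605.765) = -612.505
b = Sxy/Sxx = -612.505/306 = -2.001650

-2.002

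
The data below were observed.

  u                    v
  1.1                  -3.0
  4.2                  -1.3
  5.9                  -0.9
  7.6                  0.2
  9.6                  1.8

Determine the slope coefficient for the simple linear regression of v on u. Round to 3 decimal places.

n = 5, Σx = 28.4, Σy = -3.2, Σxy = 4.73, Σx² = 203.58
Sxx = Σx² − (Σx)²/n = 203.58 − 161.312 = 42.268
Sxy = Σxy − (Σx)(Σy)/n = 4.73 − (-18.176) = 22.906
b = Sxy/Sxx = 22.906/42.268 = 0.541923

0.542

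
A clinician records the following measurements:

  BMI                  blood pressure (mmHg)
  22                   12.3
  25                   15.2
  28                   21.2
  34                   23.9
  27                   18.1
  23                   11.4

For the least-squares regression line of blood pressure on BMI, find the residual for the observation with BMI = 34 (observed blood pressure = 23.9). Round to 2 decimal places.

-1.30

n = 6, Σx = 159, Σy = 102.1, Σxy = 2807.7, Σx² = 4307
Sxx = Σx² − (Σx)²/n = 4307 − 4213.5 = 93.5
Sxy = Σxy − (Σx)(Σy)/n = 2807.7 − 2705.65 = 102.05
b = Sxy/Sxx = 102.05/93.5 = 1.091444
a = ȳ − b·x̄ = 17.016667 − 1.091444·26.5 = -11.906595
ŷ(34) = -11.906595 + 1.091444·34 = 25.202496
residual = y − ŷ = 23.9 − 25.202496 = -1.302496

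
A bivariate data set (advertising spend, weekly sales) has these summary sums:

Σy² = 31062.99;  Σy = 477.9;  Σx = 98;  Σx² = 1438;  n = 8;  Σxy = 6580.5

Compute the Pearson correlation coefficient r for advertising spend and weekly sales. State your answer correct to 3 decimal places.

Sxx = Σx² − (Σx)²/n = 1438 − 1200.5 = 237.5
Sxy = Σxy − (Σx)(Σy)/n = 6580.5 − 5854.275 = 726.225
Syy = Σy² − (Σy)²/n = 31062.99 − 28548.55125 = 2514.43875
r = Sxy/√(Sxx·Syy) = 726.225/√(597179.203125) = 726.225/772.773708 = 0.939764

0.940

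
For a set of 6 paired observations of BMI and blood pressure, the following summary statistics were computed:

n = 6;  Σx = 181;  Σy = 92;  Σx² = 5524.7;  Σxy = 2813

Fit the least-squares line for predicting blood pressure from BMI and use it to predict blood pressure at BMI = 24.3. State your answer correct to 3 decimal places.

11.909

Sxx = Σx² − (Σx)²/n = 5524.7 − 5460.166667 = 64.533333
Sxy = Σxy − (Σx)(Σy)/n = 2813 − 2775.333333 = 37.666667
b = Sxy/Sxx = 37.666667/64.533333 = 0.583678
a = ȳ − b·x̄ = 15.333333 − 0.583678·30.166667 = -2.274277
ŷ(24.3) = a + b·24.3 = -2.274277 + 0.583678·24.3 = 11.909091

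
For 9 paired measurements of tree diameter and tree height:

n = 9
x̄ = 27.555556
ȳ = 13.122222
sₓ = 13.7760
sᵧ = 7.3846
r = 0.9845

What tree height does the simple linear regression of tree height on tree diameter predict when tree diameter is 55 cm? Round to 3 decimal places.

27.606

b = r · sᵧ/sₓ = 0.9845 · 7.3846/13.776 = 0.527739
a = ȳ − b·x̄ = 13.122222 − 0.527739·27.555556 = -1.419932
ŷ(55) = a + b·55 = -1.419932 + 0.527739·55 = 27.605738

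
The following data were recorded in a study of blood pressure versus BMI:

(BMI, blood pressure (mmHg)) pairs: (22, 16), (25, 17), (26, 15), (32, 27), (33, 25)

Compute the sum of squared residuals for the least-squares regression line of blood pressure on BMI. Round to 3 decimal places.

n = 5, Σx = 138, Σy = 100, Σxy = 2856, Σx² = 3898, Σy² = 2124
Sxx = Σx² − (Σx)²/n = 3898 − 3808.8 = 89.2
Sxy = Σxy − (Σx)(Σy)/n = 2856 − 2760 = 96
Syy = Σy² − (Σy)²/n = 2124 − 2000 = 124
b = Sxy/Sxx = 96/89.2 = 1.076233
SSE = Syy − b·Sxy = 124 − 1.076233·96 = 20.681614

20.682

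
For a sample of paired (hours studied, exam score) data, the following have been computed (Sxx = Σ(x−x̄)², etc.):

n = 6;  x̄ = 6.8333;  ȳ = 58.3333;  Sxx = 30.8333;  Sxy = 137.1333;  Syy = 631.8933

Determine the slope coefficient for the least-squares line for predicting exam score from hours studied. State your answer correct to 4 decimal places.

b = Sxy/Sxx = 137.1333/30.8333 = 4.447571

4.4476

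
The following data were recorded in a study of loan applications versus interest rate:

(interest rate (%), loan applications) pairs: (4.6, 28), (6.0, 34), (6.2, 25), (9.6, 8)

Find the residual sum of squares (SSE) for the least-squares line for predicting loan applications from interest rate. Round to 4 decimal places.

84.7500

n = 4, Σx = 26.4, Σy = 95, Σxy = 564.6, Σx² = 187.76, Σy² = 2629
Sxx = Σx² − (Σx)²/n = 187.76 − 174.24 = 13.52
Sxy = Σxy − (Σx)(Σy)/n = 564.6 − 627 = -62.4
Syy = Σy² − (Σy)²/n = 2629 − 2256.25 = 372.75
b = Sxy/Sxx = -62.4/13.52 = -4.615385
SSE = Syy − b·Sxy = 372.75 − (-4.615385)·(-62.4) = 84.75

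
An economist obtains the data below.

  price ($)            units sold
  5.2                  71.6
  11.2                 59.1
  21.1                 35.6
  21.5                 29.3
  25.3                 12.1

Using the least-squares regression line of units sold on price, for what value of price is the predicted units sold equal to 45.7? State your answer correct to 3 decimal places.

n = 5, Σx = 84.3, Σy = 207.7, Σxy = 2721.48, Σx² = 1700.03
Sxx = Σx² − (Σx)²/n = 1700.03 − 1421.298 = 278.732
Sxy = Σxy − (Σx)(Σy)/n = 2721.48 − 3501.822 = -780.342
b = Sxy/Sxx = -780.342/278.732 = -2.799614
a = ȳ − b·x̄ = 41.54 − (-2.799614)·16.86 = 88.741491
Set a + b·x = 45.7: x = (45.7 − 88.741491) / (-2.799614) = 15.374081

15.374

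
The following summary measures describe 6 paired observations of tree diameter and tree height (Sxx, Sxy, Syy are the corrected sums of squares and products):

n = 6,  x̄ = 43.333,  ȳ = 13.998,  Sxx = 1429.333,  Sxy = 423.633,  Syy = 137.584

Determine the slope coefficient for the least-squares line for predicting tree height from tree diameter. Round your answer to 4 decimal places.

b = Sxy/Sxx = 423.633/1429.333 = 0.296385

0.2964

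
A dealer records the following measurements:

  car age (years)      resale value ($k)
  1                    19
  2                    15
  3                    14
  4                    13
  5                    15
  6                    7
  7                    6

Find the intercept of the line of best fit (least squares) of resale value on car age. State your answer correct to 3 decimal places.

n = 7, Σx = 28, Σy = 89, Σxy = 302, Σx² = 140
Sxx = Σx² − (Σx)²/n = 140 − 112 = 28
Sxy = Σxy − (Σx)(Σy)/n = 302 − 356 = -54
b = Sxy/Sxx = -54/28 = -1.928571
a = ȳ − b·x̄ = 12.714286 − (-1.928571)·4 = 20.428571

20.429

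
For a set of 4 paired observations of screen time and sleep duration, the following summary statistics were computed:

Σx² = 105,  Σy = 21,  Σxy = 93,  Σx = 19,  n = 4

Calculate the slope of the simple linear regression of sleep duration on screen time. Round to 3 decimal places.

-0.458

Sxx = Σx² − (Σx)²/n = 105 − 90.25 = 14.75
Sxy = Σxy − (Σx)(Σy)/n = 93 − 99.75 = -6.75
b = Sxy/Sxx = -6.75/14.75 = -0.457627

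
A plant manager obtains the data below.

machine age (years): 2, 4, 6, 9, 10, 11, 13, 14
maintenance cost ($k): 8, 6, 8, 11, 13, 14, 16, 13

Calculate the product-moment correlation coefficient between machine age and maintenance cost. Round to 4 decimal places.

0.8963

n = 8, Σx = 69, Σy = 89, Σxy = 861, Σx² = 723, Σy² = 1075
Sxx = Σx² − (Σx)²/n = 723 − 595.125 = 127.875
Sxy = Σxy − (Σx)(Σy)/n = 861 − 767.625 = 93.375
Syy = Σy² − (Σy)²/n = 1075 − 990.125 = 84.875
r = Sxy/√(Sxx·Syy) = 93.375/√(10853.390625) = 93.375/104.179608 = 0.896289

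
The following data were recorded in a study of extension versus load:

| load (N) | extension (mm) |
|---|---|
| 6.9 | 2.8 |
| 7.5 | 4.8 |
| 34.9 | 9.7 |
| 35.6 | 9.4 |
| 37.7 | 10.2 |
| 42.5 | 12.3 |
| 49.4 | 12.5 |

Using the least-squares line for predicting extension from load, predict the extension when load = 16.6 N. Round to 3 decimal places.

5.791

n = 7, Σx = 214.5, Σy = 61.7, Σxy = 2253.28, Σx² = 8257.13
Sxx = Σx² − (Σx)²/n = 8257.13 − 6572.892857 = 1684.237143
Sxy = Σxy − (Σx)(Σy)/n = 2253.28 − 1890.664286 = 362.615714
b = Sxy/Sxx = 362.615714/1684.237143 = 0.215300
a = ȳ − b·x̄ = 8.814286 − 0.215300·30.642857 = 2.216888
ŷ(16.6) = a + b·16.6 = 2.216888 + 0.215300·16.6 = 5.790863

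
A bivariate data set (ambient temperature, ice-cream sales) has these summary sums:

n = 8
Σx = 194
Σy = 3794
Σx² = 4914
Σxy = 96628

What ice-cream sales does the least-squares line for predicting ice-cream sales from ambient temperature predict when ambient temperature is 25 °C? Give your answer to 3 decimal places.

Sxx = Σx² − (Σx)²/n = 4914 − 4704.5 = 209.5
Sxy = Σxy − (Σx)(Σy)/n = 96628 − 92004.5 = 4623.5
b = Sxy/Sxx = 4623.5/209.5 = 22.069212
a = ȳ − b·x̄ = 474.25 − 22.069212·24.25 = -60.928401
ŷ(25) = a + b·25 = -60.928401 + 22.069212·25 = 490.801909

490.802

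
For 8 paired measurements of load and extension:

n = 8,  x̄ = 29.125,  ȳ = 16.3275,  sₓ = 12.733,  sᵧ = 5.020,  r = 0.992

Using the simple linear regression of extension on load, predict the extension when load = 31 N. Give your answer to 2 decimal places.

b = r · sᵧ/sₓ = 0.992 · 5.02/12.733 = 0.391097
a = ȳ − b·x̄ = 16.3275 − 0.391097·29.125 = 4.936796
ŷ(31) = a + b·31 = 4.936796 + 0.391097·31 = 17.060807

17.06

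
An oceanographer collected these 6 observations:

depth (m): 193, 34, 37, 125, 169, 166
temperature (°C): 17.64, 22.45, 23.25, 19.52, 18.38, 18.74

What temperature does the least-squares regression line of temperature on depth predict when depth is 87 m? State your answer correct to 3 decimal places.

n = 6, Σx = 724, Σy = 119.98, Σxy = 13685.13, Σx² = 111516
Sxx = Σx² − (Σx)²/n = 111516 − 87362.666667 = 24153.333333
Sxy = Σxy − (Σx)(Σy)/n = 13685.13 − 14477.586667 = -792.456667
b = Sxy/Sxx = -792.456667/24153.333333 = -0.032809
a = ȳ − b·x̄ = 19.996667 − (-0.032809)·120.666667 = 23.955669
ŷ(87) = a + b·87 = 23.955669 + (-0.032809)·87 = 21.101250

21.101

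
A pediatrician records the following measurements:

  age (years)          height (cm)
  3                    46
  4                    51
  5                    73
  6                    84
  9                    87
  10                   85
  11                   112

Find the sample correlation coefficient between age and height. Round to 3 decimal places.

0.907

n = 7, Σx = 48, Σy = 538, Σxy = 4076, Σx² = 388, Σy² = 44440
Sxx = Σx² − (Σx)²/n = 388 − 329.142857 = 58.857143
Sxy = Σxy − (Σx)(Σy)/n = 4076 − 3689.142857 = 386.857143
Syy = Σy² − (Σy)²/n = 44440 − 41349.142857 = 3090.857143
r = Sxy/√(Sxx·Syy) = 386.857143/√(181919.020408) = 386.857143/426.519660 = 0.907009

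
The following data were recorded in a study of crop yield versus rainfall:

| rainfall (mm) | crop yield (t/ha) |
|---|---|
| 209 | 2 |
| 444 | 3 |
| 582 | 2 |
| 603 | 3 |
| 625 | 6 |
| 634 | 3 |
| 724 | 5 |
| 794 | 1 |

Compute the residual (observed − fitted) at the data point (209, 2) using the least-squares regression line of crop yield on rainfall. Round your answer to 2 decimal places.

n = 8, Σx = 4615, Σy = 25, Σxy = 14789, Σx² = 2890343
Sxx = Σx² − (Σx)²/n = 2890343 − 2662278.125 = 228064.875
Sxy = Σxy − (Σx)(Σy)/n = 14789 − 14421.875 = 367.125
b = Sxy/Sxx = 367.125/228064.875 = 0.001610
a = ȳ − b·x̄ = 3.125 − 0.001610·576.875 = 2.196382
ŷ(209) = 2.196382 + 0.001610·209 = 2.532817
residual = y − ŷ = 2 − 2.532817 = -0.532817

-0.53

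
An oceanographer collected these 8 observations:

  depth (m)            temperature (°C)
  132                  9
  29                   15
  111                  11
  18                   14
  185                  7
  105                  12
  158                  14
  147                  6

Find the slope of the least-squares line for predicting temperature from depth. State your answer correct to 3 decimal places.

n = 8, Σx = 885, Σy = 88, Σxy = 8745, Σx² = 122733
Sxx = Σx² − (Σx)²/n = 122733 − 97903.125 = 24829.875
Sxy = Σxy − (Σx)(Σy)/n = 8745 − 9735 = -990
b = Sxy/Sxx = -990/24829.875 = -0.039871

-0.040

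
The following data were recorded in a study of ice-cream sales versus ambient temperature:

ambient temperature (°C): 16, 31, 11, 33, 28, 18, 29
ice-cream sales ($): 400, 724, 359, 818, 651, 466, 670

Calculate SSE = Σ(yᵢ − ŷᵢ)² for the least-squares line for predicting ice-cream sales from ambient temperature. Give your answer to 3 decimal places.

4834.476

n = 7, Σx = 166, Σy = 4088, Σxy = 105833, Σx² = 4376, Σy² = 2572038
Sxx = Σx² − (Σx)²/n = 4376 − 3936.571429 = 439.428571
Sxy = Σxy − (Σx)(Σy)/n = 105833 − 96944 = 8889
Syy = Σy² − (Σy)²/n = 2572038 − 2387392 = 184646
b = Sxy/Sxx = 8889/439.428571 = 20.228544
SSE = Syy − b·Sxy = 184646 − 20.228544·8889 = 4834.476268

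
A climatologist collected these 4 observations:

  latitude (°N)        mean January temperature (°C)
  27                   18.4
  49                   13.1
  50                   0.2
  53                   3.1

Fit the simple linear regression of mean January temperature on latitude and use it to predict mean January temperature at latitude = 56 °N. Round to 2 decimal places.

2.29

n = 4, Σx = 179, Σy = 34.8, Σxy = 1313, Σx² = 8439
Sxx = Σx² − (Σx)²/n = 8439 − 8010.25 = 428.75
Sxy = Σxy − (Σx)(Σy)/n = 1313 − 1557.3 = -244.3
b = Sxy/Sxx = -244.3/428.75 = -0.569796
a = ȳ − b·x̄ = 8.7 − (-0.569796)·44.75 = 34.198367
ŷ(56) = a + b·56 = 34.198367 + (-0.569796)·56 = 2.289796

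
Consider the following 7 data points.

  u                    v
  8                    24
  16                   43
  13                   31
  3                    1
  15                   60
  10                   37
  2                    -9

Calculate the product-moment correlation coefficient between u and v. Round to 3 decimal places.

0.936

n = 7, Σx = 67, Σy = 187, Σxy = 2538, Σx² = 827, Σy² = 8437
Sxx = Σx² − (Σx)²/n = 827 − 641.285714 = 185.714286
Sxy = Σxy − (Σx)(Σy)/n = 2538 − 1789.857143 = 748.142857
Syy = Σy² − (Σy)²/n = 8437 − 4995.571429 = 3441.428571
r = Sxy/√(Sxx·Syy) = 748.142857/√(639122.448980) = 748.142857/799.451342 = 0.935820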